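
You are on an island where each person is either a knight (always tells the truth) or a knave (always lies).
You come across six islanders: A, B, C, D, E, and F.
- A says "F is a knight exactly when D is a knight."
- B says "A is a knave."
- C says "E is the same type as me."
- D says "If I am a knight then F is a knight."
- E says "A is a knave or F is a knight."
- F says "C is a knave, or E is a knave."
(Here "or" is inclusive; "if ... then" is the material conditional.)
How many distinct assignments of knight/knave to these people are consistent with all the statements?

Consistent assignments:
  A=knight, B=knave, C=knave, D=knight, E=knight, F=knight

1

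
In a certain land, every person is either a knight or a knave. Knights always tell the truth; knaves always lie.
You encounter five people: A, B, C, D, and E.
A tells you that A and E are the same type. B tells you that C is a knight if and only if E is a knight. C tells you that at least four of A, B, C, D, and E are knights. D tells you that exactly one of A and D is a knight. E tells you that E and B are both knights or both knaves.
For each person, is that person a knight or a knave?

A (knave): "A and E are the same type" — false. ✓
Since B is a knight, "C is a knight if and only if E is a knight" needs to be True, which holds.
As a knight, C's statement "at least four of A, B, C, D, and E are knights" should be True; it is.
D (knight): "exactly one of A and D is a knight" — True. ✓
E is a knight, and the claim "E and B are both knights or both knaves" is indeed True.

A is a knave, B is a knight, C is a knight, D is a knight, and E is a knight.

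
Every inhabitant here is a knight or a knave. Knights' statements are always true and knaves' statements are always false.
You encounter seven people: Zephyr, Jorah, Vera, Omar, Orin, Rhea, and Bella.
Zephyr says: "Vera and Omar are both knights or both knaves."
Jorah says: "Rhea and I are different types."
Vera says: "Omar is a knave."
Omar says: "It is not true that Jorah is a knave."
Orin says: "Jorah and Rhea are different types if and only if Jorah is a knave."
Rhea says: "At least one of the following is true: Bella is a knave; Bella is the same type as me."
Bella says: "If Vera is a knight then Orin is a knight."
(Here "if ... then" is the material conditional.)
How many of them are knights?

3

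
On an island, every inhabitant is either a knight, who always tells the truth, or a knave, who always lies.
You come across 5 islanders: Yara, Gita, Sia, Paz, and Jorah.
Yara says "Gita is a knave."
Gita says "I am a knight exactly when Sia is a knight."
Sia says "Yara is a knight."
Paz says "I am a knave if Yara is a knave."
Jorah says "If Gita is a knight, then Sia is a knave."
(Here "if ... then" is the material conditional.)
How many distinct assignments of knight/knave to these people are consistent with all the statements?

Consistent assignments:
  Yara=knight, Gita=knave, Sia=knight, Paz=knight, Jorah=knight

1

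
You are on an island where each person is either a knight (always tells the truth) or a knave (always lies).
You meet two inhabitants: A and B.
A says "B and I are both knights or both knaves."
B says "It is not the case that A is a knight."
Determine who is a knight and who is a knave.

A is a knave and B is a knight.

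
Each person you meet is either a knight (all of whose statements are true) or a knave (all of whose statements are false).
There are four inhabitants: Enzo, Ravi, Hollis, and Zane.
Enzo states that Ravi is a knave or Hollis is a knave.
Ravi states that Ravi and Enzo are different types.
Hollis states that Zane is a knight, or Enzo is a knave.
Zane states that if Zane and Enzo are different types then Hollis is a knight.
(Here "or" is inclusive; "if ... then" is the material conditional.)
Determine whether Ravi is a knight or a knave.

Ravi is a knight.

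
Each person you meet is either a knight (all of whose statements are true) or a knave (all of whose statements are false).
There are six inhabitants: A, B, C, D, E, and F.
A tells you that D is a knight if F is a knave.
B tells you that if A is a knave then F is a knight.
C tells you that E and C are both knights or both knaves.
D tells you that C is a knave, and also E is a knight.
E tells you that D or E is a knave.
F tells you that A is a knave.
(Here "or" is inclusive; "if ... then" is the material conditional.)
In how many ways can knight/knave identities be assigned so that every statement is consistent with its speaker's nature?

0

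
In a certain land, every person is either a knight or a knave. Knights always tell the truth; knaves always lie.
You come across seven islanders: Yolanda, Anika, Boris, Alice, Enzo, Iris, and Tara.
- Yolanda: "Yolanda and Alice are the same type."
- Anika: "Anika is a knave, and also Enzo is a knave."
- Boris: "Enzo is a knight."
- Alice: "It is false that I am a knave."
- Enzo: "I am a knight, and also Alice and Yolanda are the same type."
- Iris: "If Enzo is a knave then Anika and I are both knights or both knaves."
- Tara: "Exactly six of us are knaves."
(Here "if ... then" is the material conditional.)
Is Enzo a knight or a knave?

Enzo is a knight.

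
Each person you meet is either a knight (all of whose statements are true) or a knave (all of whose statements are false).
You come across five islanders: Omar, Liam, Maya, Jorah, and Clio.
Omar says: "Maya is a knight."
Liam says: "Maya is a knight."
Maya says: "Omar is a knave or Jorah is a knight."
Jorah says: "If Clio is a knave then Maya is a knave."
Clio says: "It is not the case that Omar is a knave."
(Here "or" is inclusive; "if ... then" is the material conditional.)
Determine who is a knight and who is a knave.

Suppose Omar is a knave. Then Omar's statement "Maya is a knight" would have to be false. Checking the 16 ways to assign the others, none is consistent with every speaker.
(For instance, with Liam=knight, Maya=knight, Jorah=knight, Clio=knight, Omar's claim "Maya is a knight" comes out true where it would need to be false.)
So Omar must be a knight, making "Maya is a knight" true. Taking Omar=knight, Liam=knight, Maya=knight, Jorah=knight, Clio=knight, each remaining statement checks out:
  Liam (knight): "Maya is a knight" — true. ✓
  Maya (knight): "Omar is a knave or Jorah is a knight" — true. ✓
  Jorah (knight): "if Clio is a knave then Maya is a knave" — true. ✓
  Clio (knight): "it is not the case that Omar is a knave" — true. ✓
This is the unique consistent assignment.

Knights: Omar, Liam, Maya, Jorah, and Clio. Knaves: none.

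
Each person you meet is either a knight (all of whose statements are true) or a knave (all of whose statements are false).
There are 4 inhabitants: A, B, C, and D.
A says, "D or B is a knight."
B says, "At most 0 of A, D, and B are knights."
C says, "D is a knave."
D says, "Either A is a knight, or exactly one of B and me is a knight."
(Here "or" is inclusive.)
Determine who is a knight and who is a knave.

A is a knight, B is a knave, C is a knave, and D is a knight.

Suppose A is a knave. Then A's statement "D or B is a knight" would have to be false. Checking the 8 ways to assign the others, none is consistent with every speaker.
(For instance, with B=knave, C=knave, D=knight, A's claim "D or B is a knight" comes out true where it would need to be false.)
So A must be a knight, making "D or B is a knight" true. Taking A=knight, B=knave, C=knave, D=knight, each remaining statement checks out:
  B (knave): "at most 0 of A, D, and B are knights" — false. ✓
  C (knave): "D is a knave" — false. ✓
  D (knight): "either A is a knight, or exactly one of B and me is a knight" — true. ✓
This is the unique consistent assignment.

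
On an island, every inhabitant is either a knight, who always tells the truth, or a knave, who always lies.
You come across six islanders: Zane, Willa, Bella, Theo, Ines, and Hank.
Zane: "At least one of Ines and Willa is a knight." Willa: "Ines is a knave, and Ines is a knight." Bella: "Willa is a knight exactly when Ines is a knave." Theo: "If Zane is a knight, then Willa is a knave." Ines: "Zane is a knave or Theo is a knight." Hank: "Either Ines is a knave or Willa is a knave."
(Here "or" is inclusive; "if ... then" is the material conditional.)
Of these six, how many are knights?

5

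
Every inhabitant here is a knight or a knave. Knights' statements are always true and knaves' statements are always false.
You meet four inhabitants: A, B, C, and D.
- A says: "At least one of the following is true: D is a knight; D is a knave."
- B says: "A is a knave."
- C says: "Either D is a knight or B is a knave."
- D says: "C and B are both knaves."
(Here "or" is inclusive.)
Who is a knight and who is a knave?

A is a knight, B is a knave, C is a knight, and D is a knave.

A is a knight, so "at least one of the following is true: D is a knight; D is a knave" must be True — and it is.
B (knave): "A is a knave" — False. ✓
Since C is a knight, "either D is a knight or B is a knave" needs to be True, which holds.
D is a knave, so "C and B are both knaves" must be False — and it is.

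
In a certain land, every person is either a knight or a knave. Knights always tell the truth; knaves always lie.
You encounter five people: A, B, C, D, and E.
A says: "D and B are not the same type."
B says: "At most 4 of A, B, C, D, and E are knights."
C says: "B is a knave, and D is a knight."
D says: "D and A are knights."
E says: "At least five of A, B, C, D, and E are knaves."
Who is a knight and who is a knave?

A is a knight, B is a knight, C is a knave, D is a knave, and E is a knave.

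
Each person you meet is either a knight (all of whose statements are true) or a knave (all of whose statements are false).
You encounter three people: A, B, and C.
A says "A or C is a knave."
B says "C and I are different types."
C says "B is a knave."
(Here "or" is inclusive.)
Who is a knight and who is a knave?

Knights: A and B. Knaves: C.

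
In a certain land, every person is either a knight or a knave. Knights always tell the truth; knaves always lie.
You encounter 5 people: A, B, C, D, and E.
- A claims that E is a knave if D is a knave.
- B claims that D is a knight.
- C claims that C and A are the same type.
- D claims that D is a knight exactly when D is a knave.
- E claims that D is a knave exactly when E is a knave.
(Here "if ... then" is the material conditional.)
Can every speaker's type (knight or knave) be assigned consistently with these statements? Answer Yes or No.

No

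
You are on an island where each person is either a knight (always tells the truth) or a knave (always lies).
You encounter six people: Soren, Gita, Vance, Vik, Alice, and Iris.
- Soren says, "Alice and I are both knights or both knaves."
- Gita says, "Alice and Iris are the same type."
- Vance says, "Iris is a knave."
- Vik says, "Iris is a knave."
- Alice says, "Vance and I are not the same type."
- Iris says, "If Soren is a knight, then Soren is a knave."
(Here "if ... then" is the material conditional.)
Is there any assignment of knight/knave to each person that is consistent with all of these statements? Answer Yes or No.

Yes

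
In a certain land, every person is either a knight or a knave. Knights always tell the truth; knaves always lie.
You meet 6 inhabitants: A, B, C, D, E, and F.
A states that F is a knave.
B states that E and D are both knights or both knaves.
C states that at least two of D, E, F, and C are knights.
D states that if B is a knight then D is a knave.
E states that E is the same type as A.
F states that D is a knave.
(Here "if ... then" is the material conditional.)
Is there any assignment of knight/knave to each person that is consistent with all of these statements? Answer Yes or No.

Yes

One consistent assignment: A=knight, B=knave, C=knight, D=knight, E=knave, F=knave.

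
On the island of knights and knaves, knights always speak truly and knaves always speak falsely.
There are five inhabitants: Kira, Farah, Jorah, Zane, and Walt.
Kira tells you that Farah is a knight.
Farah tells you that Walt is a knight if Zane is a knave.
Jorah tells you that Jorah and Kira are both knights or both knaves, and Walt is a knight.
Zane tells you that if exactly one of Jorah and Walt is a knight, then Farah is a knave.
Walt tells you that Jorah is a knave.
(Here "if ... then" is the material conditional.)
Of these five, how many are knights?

The unique consistent assignment is Kira=knight, Farah=knight, Jorah=knave, Zane=knave, Walt=knight.
That has 3 knights.

3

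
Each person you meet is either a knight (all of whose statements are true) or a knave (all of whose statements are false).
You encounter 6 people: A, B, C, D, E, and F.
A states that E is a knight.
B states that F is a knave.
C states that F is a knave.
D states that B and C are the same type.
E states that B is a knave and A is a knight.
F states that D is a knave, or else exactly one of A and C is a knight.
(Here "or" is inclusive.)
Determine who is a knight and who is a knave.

Since A is a knight, "E is a knight" needs to be true, which holds.
B is a knave; "F is a knave" is false, as required.
C (knave): "F is a knave" — false. ✓
D is a knight, and the claim "B and C are the same type" is indeed true.
E (knight): "B is a knave and A is a knight" — true. ✓
F is a knight; "D is a knave, or else exactly one of A and C is a knight" is true, as required.

A is a knight, B is a knave, C is a knave, D is a knight, E is a knight, and F is a knight.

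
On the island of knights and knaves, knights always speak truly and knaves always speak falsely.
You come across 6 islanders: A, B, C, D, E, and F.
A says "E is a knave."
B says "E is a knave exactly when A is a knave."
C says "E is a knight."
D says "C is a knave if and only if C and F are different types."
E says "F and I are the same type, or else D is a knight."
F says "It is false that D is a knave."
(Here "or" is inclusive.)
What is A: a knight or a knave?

A is a knave.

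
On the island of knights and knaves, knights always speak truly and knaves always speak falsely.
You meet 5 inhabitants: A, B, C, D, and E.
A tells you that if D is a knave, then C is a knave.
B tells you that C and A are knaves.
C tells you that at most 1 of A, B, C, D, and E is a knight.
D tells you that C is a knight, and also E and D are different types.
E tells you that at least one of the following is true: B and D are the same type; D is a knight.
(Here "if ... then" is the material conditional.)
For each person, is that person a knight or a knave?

A is a knight; "if D is a knave, then C is a knave" is True, as required.
Since B is a knave, "C and A are knaves" needs to be false, which holds.
C (knave): "at most 1 of A, B, C, D, and E is a knight" — false. ✓
D is a knave, and the claim "C is a knight, and also E and D are different types" is indeed false.
Since E is a knight, "at least one of the following is true: B and D are the same type; D is a knight" needs to be True, which holds.

A is a knight, B is a knave, C is a knave, D is a knave, and E is a knight.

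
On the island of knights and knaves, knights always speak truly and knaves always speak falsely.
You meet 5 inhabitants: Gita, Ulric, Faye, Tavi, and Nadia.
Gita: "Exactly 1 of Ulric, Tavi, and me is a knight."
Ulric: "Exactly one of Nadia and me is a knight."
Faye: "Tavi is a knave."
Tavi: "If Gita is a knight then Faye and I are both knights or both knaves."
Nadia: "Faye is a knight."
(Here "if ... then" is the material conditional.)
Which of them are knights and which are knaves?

Suppose Gita is a knight. Then Gita's statement "exactly 1 of Ulric, Tavi, and me is a knight" would have to be true. Checking the 16 ways to assign the others, none is consistent with every speaker.
(For instance, with Ulric=knight, Faye=knave, Tavi=knight, Nadia=knave, Gita's claim "exactly 1 of Ulric, Tavi, and me is a knight" comes out false where it would need to be true.)
So Gita must be a knave, making "exactly 1 of Ulric, Tavi, and me is a knight" false. Taking Gita=knave, Ulric=knight, Faye=knave, Tavi=knight, Nadia=knave, each remaining statement checks out:
  Ulric (knight): "exactly one of Nadia and me is a knight" — true. ✓
  Faye (knave): "Tavi is a knave" — false. ✓
  Tavi (knight): "if Gita is a knight then Faye and I are both knights or both knaves" — true. ✓
  Nadia (knave): "Faye is a knight" — false. ✓
This is the unique consistent assignment.

Gita is a knave, Ulric is a knight, Faye is a knave, Tavi is a knight, and Nadia is a knave.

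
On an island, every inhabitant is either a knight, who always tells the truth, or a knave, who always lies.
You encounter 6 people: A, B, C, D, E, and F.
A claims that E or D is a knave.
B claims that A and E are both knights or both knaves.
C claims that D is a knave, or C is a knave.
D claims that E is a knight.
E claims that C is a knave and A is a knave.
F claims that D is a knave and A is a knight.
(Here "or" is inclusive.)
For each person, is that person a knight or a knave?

Since A is a knight, "E or D is a knave" needs to be true, which holds.
B is a knave, so "A and E are both knights or both knaves" must be False — and it is.
C is a knight, so "D is a knave, or C is a knave" must be true — and it is.
D is a knave, and the claim "E is a knight" is indeed False.
As a knave, E's statement "C is a knave and A is a knave" should be False; it is.
F is a knight, and the claim "D is a knave and A is a knight" is indeed true.

A is a knight, B is a knave, C is a knight, D is a knave, E is a knave, and F is a knight.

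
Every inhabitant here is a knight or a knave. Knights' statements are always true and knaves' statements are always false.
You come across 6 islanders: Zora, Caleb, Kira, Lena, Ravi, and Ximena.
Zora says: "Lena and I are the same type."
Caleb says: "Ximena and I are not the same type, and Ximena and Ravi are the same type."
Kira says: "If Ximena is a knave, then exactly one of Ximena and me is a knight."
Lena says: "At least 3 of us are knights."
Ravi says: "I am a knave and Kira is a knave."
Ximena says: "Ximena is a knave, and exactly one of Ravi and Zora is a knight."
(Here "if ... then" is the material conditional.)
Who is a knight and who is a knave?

Since Zora is a knave, "Lena and I are the same type" needs to be false, which holds.
Caleb is a knight, so "Ximena and I are not the same type, and Ximena and Ravi are the same type" must be True — and it is.
Kira is a knight, and the claim "if Ximena is a knave, then exactly one of Ximena and me is a knight" is indeed True.
Lena is a knight, so "at least 3 of us are knights" must be True — and it is.
Ravi is a knave, and the claim "I am a knave and Kira is a knave" is indeed false.
Since Ximena is a knave, "Ximena is a knave, and exactly one of Ravi and Zora is a knight" needs to be false, which holds.

Zora is a knave, Caleb is a knight, Kira is a knight, Lena is a knight, Ravi is a knave, and Ximena is a knave.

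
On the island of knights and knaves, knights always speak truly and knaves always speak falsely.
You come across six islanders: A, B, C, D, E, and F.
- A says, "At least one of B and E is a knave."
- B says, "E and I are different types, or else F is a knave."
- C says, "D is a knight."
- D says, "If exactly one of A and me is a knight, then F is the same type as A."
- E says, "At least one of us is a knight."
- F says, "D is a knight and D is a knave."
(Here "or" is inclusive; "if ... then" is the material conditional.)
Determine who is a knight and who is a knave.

A is a knave, B is a knight, C is a knight, D is a knight, E is a knight, and F is a knave.

As a knave, A's statement "at least one of B and E is a knave" should be False; it is.
B (knight): "E and I are different types, or else F is a knave" — true. ✓
C is a knight; "D is a knight" is true, as required.
D is a knight, so "if exactly one of A and me is a knight, then F is the same type as A" must be true — and it is.
E (knight): "at least one of us is a knight" — true. ✓
F is a knave, and the claim "D is a knight and D is a knave" is indeed False.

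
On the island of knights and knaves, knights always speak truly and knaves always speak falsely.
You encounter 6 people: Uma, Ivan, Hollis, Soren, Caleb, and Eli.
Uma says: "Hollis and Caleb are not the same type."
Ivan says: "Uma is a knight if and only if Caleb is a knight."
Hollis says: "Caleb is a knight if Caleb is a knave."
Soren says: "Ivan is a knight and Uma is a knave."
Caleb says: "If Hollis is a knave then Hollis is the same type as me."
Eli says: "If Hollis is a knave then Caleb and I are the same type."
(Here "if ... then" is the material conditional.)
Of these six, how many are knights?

3

The unique consistent assignment is Uma=knave, Ivan=knave, Hollis=knight, Soren=knave, Caleb=knight, Eli=knight.
That has 3 knights.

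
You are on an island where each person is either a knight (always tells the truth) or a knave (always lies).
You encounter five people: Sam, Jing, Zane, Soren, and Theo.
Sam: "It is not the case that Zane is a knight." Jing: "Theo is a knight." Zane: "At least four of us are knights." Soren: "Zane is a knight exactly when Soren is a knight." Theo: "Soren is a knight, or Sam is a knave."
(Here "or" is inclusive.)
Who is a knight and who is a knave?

Sam is a knave, Jing is a knight, Zane is a knight, Soren is a knight, and Theo is a knight.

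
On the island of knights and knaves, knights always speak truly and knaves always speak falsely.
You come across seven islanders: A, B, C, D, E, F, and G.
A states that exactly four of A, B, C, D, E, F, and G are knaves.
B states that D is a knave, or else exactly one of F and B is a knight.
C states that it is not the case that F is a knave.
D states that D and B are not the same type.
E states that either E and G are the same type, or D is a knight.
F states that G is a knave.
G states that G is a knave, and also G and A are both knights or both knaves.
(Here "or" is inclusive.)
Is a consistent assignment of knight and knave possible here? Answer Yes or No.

No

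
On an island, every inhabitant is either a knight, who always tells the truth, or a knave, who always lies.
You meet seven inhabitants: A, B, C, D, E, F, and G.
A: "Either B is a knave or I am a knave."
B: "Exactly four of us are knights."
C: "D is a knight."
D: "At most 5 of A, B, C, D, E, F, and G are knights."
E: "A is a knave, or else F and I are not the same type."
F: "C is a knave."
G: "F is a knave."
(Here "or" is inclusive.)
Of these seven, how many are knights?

5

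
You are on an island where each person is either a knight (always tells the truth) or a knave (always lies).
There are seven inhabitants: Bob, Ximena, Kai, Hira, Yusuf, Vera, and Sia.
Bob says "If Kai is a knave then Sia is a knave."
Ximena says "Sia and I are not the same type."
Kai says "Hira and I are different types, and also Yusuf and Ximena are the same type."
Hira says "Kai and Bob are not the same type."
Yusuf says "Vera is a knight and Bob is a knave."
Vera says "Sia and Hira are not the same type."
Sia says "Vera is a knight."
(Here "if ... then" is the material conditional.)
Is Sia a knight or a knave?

Sia is a knave.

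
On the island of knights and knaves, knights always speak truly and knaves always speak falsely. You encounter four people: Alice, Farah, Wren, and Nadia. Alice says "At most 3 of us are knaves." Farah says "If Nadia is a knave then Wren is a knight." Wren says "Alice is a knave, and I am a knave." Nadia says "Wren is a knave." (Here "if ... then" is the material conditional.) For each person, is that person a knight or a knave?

Suppose Alice is a knave. Then Alice's statement "at most 3 of us are knaves" would have to be false. Checking the 8 ways to assign the others, none is consistent with every speaker.
(For instance, with Farah=knight, Wren=knave, Nadia=knight, Alice's claim "at most 3 of us are knaves" comes out true where it would need to be false.)
So Alice must be a knight, making "at most 3 of us are knaves" true. Taking Alice=knight, Farah=knight, Wren=knave, Nadia=knight, each remaining statement checks out:
  Farah (knight): "if Nadia is a knave then Wren is a knight" — true. ✓
  Wren (knave): "Alice is a knave, and I am a knave" — false. ✓
  Nadia (knight): "Wren is a knave" — true. ✓
This is the unique consistent assignment.

Alice is a knight, Farah is a knight, Wren is a knave, and Nadia is a knight.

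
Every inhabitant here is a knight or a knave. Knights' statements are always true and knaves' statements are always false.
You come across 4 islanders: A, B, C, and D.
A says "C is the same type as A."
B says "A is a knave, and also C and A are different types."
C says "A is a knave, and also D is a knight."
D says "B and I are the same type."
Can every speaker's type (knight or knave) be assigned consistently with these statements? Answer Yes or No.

Yes

One consistent assignment: A=knave, B=knight, C=knight, D=knight.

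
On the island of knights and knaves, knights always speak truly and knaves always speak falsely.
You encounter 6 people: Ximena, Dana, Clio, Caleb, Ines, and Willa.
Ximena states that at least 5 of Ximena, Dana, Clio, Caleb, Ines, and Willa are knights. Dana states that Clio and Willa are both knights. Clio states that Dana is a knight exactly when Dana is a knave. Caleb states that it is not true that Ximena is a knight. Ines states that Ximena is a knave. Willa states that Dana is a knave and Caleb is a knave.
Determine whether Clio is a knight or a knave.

Consistent assignments: {Ximena=knave, Dana=knave, Clio=knave, Caleb=knight, Ines=knight, Willa=knave}
In every consistent assignment, Clio is a knave.

Clio is a knave.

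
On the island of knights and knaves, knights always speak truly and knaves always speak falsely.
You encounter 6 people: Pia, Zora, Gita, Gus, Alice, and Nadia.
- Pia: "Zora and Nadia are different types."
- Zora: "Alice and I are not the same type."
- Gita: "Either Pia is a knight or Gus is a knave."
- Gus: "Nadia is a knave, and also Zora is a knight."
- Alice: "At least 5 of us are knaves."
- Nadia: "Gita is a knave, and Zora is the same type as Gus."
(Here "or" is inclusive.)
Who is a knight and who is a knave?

Pia is a knight, Zora is a knight, Gita is a knight, Gus is a knight, Alice is a knave, and Nadia is a knave.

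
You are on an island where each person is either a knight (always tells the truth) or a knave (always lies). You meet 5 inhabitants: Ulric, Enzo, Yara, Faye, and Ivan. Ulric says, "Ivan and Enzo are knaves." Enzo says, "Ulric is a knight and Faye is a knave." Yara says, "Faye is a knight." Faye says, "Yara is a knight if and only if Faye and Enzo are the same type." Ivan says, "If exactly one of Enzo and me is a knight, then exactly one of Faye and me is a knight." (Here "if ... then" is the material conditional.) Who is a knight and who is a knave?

Knights: Ivan. Knaves: Ulric, Enzo, Yara, and Faye.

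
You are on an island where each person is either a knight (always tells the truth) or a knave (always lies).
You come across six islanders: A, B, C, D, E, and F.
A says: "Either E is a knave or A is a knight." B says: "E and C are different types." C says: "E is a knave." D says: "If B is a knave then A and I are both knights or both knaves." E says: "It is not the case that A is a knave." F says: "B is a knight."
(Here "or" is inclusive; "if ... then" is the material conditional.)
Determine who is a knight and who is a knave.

A is a knight, B is a knight, C is a knave, D is a knight, E is a knight, and F is a knight.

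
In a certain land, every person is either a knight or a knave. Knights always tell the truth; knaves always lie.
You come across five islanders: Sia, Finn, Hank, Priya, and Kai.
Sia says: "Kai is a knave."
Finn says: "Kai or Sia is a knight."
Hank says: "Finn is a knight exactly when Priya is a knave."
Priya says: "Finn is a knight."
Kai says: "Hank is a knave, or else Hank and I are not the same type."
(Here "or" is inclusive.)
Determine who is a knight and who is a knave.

Sia is a knave, Finn is a knight, Hank is a knave, Priya is a knight, and Kai is a knight.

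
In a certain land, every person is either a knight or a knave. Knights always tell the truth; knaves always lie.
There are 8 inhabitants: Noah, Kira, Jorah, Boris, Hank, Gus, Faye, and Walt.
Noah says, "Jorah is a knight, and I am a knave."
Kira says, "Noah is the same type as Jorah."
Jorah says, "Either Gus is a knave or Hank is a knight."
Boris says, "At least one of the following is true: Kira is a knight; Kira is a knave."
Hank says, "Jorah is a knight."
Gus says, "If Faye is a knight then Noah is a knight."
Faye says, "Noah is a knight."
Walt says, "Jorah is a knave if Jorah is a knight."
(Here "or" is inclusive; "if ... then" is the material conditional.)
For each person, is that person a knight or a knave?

Noah is a knave, Kira is a knight, Jorah is a knave, Boris is a knight, Hank is a knave, Gus is a knight, Faye is a knave, and Walt is a knight.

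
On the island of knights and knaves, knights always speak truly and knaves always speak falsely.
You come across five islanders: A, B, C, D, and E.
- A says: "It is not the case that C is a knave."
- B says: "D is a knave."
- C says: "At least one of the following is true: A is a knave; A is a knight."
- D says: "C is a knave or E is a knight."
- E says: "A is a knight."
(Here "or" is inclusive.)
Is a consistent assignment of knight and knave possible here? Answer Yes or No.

Yes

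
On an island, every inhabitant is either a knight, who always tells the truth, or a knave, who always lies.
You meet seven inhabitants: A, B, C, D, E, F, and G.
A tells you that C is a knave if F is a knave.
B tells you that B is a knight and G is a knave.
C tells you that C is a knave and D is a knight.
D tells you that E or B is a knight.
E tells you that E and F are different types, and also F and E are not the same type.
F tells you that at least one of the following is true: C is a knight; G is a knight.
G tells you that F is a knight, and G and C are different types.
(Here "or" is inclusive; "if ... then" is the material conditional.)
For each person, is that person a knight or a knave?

A is a knight, B is a knave, C is a knave, D is a knave, E is a knave, F is a knave, and G is a knave.

A is a knight, and the claim "C is a knave if F is a knave" is indeed True.
Since B is a knave, "B is a knight and G is a knave" needs to be False, which holds.
As a knave, C's statement "C is a knave and D is a knight" should be False; it is.
D is a knave; "E or B is a knight" is False, as required.
As a knave, E's statement "E and F are different types, and also F and E are not the same type" should be False; it is.
As a knave, F's statement "at least one of the following is true: C is a knight; G is a knight" should be False; it is.
As a knave, G's statement "F is a knight, and G and C are different types" should be False; it is.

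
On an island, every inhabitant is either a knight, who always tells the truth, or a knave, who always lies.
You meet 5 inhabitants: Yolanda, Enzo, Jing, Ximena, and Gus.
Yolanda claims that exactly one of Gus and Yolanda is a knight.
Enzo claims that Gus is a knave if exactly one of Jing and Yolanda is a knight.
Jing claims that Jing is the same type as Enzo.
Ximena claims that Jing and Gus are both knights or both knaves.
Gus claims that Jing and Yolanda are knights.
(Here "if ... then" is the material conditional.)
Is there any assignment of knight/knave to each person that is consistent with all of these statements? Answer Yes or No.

One consistent assignment: Yolanda=knight, Enzo=knight, Jing=knave, Ximena=knight, Gus=knave.

Yes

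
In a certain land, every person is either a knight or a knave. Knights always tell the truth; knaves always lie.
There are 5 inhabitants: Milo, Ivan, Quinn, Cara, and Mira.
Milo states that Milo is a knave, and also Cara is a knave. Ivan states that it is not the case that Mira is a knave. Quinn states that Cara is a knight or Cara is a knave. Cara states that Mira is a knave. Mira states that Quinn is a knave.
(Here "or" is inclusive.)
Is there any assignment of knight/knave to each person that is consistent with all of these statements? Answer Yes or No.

Yes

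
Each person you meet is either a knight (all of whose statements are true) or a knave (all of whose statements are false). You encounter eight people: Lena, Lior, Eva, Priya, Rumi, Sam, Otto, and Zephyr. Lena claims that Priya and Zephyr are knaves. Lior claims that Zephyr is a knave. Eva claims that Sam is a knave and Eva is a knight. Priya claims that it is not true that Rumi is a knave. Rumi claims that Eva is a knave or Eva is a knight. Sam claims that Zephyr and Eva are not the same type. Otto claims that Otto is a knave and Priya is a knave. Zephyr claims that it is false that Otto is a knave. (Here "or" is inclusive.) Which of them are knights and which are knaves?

Lena is a knave, so "Priya and Zephyr are knaves" must be false — and it is.
Since Lior is a knight, "Zephyr is a knave" needs to be true, which holds.
Eva is a knave, and the claim "Sam is a knave and Eva is a knight" is indeed false.
Priya is a knight; "it is not true that Rumi is a knave" is true, as required.
Rumi is a knight, and the claim "Eva is a knave or Eva is a knight" is indeed true.
Sam is a knave, so "Zephyr and Eva are not the same type" must be false — and it is.
Otto is a knave, and the claim "Otto is a knave and Priya is a knave" is indeed false.
Zephyr is a knave, and the claim "it is false that Otto is a knave" is indeed false.

Lena is a knave, Lior is a knight, Eva is a knave, Priya is a knight, Rumi is a knight, Sam is a knave, Otto is a knave, and Zephyr is a knave.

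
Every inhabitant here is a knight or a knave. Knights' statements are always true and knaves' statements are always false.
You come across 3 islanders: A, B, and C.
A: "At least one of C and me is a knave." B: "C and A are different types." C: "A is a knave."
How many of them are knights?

The unique consistent assignment is A=knight, B=knight, C=knave.
That has 2 knights.

2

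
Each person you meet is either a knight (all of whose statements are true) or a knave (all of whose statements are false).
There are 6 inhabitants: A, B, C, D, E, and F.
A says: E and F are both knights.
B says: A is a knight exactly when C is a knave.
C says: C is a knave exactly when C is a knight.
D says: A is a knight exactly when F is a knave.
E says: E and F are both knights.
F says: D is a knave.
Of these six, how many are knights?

The unique consistent assignment is A=knight, B=knight, C=knave, D=knave, E=knight, F=knight.
That has 4 knights.

4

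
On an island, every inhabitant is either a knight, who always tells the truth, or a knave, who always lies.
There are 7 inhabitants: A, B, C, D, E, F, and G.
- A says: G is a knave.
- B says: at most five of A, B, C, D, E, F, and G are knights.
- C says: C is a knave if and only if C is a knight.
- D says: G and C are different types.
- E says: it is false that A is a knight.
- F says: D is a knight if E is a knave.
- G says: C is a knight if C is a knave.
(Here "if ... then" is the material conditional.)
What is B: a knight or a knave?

Consistent assignments: {A=knight, B=knight, C=knave, D=knave, E=knave, F=knave, G=knave}
In every consistent assignment, B is a knight.

B is a knight.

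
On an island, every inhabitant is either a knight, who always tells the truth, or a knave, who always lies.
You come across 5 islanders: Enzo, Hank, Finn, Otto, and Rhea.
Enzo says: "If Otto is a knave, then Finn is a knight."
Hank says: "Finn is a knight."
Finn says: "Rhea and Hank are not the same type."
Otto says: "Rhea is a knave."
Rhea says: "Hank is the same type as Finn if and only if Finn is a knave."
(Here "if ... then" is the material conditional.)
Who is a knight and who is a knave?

Enzo is a knight, Hank is a knight, Finn is a knight, Otto is a knight, and Rhea is a knave.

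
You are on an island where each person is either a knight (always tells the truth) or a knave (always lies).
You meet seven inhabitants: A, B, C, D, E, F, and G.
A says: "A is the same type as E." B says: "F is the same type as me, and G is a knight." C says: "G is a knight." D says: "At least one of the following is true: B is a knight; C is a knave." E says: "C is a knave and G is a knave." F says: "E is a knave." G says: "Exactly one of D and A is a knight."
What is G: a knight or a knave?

Consistent assignments: {A=knight, B=knave, C=knave, D=knight, E=knight, F=knave, G=knave}
In every consistent assignment, G is a knave.

G is a knave.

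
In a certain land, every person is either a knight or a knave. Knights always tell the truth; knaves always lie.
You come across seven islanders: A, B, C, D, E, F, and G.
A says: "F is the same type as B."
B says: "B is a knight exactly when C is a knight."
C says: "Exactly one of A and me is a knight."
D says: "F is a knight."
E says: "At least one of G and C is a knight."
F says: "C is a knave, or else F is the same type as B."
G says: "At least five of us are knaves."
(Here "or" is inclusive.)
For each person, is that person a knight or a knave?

As a knave, A's statement "F is the same type as B" should be false; it is.
B (knight): "B is a knight exactly when C is a knight" — True. ✓
C (knight): "exactly one of A and me is a knight" — True. ✓
D is a knave; "F is a knight" is false, as required.
As a knight, E's statement "at least one of G and C is a knight" should be True; it is.
F is a knave, so "C is a knave, or else F is the same type as B" must be false — and it is.
Since G is a knave, "at least five of us are knaves" needs to be false, which holds.

A is a knave, B is a knight, C is a knight, D is a knave, E is a knight, F is a knave, and G is a knave.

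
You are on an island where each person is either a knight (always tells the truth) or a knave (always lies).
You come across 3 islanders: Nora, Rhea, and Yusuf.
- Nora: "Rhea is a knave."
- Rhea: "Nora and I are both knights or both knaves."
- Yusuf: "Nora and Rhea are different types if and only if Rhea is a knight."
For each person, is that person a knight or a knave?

Knights: Nora. Knaves: Rhea and Yusuf.

Suppose Nora is a knave. Then Nora's statement "Rhea is a knave" would have to be false. Checking the 4 ways to assign the others, none is consistent with every speaker.
(For instance, with Rhea=knave, Yusuf=knave, Nora's claim "Rhea is a knave" comes out true where it would need to be false.)
So Nora must be a knight, making "Rhea is a knave" true. Taking Nora=knight, Rhea=knave, Yusuf=knave, each remaining statement checks out:
  Rhea (knave): "Nora and I are both knights or both knaves" — false. ✓
  Yusuf (knave): "Nora and Rhea are different types if and only if Rhea is a knight" — false. ✓
This is the unique consistent assignment.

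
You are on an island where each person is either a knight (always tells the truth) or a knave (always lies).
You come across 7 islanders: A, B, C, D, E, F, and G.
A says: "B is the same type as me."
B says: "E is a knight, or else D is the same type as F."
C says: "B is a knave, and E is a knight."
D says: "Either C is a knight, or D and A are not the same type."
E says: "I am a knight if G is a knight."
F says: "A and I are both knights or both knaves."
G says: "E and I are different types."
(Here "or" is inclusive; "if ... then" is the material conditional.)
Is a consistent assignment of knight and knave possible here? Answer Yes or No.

Checking all 128 assignments, each has at least one speaker whose statement's truth value contradicts their type.

No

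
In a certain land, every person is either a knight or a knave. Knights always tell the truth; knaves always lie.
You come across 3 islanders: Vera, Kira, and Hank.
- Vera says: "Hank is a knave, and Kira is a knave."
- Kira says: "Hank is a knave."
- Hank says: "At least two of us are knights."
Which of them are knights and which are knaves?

Vera is a knave, so "Hank is a knave, and Kira is a knave" must be false — and it is.
Kira is a knight, and the claim "Hank is a knave" is indeed true.
Hank is a knave, and the claim "at least two of us are knights" is indeed false.

Vera is a knave, Kira is a knight, and Hank is a knave.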